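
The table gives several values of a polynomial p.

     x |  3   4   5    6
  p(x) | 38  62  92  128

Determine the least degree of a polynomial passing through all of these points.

2

Forward differences of the values at x = 3, 4, 5, 6:
  p  : 38  62  92  128
  Δ  : 24  30  36
  Δ^2: 6  6
  Δ^3: 0
The second differences are constant (6) and nonzero, while all higher differences vanish, so the minimal degree is 2.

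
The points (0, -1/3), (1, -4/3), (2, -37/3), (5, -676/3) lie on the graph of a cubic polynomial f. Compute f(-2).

Write f(s) = as^3 + bs^2 + cs + d. Substituting each data point gives a linear system:
  d = -1/3
  a + b + c + d = -4/3
  8a + 4b + 2c + d = -37/3
  125a + 25b + 5c + d = -676/3
Solving the system yields a = -2, b = 1, c = 0, d = -1/3.
So f(s) = -2s³ + s² - 1/3.
Then f(-2) = 59/3.

59/3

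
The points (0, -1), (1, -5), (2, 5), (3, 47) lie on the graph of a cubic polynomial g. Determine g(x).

g(x) = 3x^3 - 2x^2 - 5x - 1

Using the Lagrange interpolation formula with nodes 0, 1, 2, 3:
  L_0(x) = (x - 1)(x - 2)(x - 3) / -6
  L_1(x) = x(x - 2)(x - 3) / 2
  L_2(x) = x(x - 1)(x - 3) / -2
  L_3(x) = x(x - 1)(x - 2) / 6
Then g(x) = -1·L_0(x) - 5·L_1(x) + 5·L_2(x) + 47·L_3(x).
Expanding and collecting terms gives g(x) = 3x³ - 2x² - 5x - 1.
Check: g(1) = -5. ✓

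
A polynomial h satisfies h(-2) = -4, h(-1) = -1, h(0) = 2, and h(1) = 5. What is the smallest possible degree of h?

1

Forward differences of the values at u = -2, -1, 0, 1:
  h  : -4  -1  2  5
  Δ  : 3  3  3
  Δ^2: 0  0
  Δ^3: 0
The first differences are constant (3) and nonzero, while all higher differences vanish, so the minimal degree is 1.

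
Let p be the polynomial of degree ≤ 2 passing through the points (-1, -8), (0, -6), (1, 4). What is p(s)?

Write p(s) = as^2 + bs + c. Substituting each data point gives a linear system:
  a - b + c = -8
  c = -6
  a + b + c = 4
Solving the system yields a = 4, b = 6, c = -6.
So p(s) = 4s^2 + 6s - 6.
Check: p(-1) = -8. ✓

p(s) = 4s^2 + 6s - 6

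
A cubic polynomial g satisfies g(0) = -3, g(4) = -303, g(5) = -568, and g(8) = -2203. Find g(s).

g(s) = -4s^3 - 2s^2 - 3s - 3

Using the Lagrange interpolation formula with nodes 0, 4, 5, 8:
  L_0(s) = (s - 4)(s - 5)(s - 8) / -160
  L_1(s) = s(s - 5)(s - 8) / 16
  L_2(s) = s(s - 4)(s - 8) / -15
  L_3(s) = s(s - 4)(s - 5) / 96
Then g(s) = -3·L_0(s) - 303·L_1(s) - 568·L_2(s) - 2203·L_3(s).
Expanding and collecting terms gives g(s) = -4s^3 - 2s^2 - 3s - 3.
Check: g(0) = -3. ✓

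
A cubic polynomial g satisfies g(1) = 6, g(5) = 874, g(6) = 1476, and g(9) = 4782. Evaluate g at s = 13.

Using the Lagrange interpolation formula with nodes 1, 5, 6, 9:
  L_0(s) = (s - 5)(s - 6)(s - 9) / -160
  L_1(s) = (s - 1)(s - 6)(s - 9) / 16
  L_2(s) = (s - 1)(s - 5)(s - 9) / -15
  L_3(s) = (s - 1)(s - 5)(s - 6) / 96
Then g(s) = 6·L_0(s) + 874·L_1(s) + 1476·L_2(s) + 4782·L_3(s).
Expanding and collecting terms gives g(s) = 6s³ + 5s² + s - 6.
Evaluating at s = 13: g(13) = 14034.

14034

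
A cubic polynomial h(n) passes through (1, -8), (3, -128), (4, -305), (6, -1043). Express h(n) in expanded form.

h(n) = -5n^3 + n^2 + n - 5

Write h(n) = an^3 + bn^2 + cn + d. Substituting each data point gives a linear system:
  a + b + c + d = -8
  27a + 9b + 3c + d = -128
  64a + 16b + 4c + d = -305
  216a + 36b + 6c + d = -1043
Solving the system yields a = -5, b = 1, c = 1, d = -5.
So h(n) = -5n^3 + n^2 + n - 5.
Check: h(4) = -305. ✓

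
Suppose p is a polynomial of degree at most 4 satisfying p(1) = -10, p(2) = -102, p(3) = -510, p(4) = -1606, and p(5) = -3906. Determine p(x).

p(x) = -6x^4 - 2x^3 + 4x^2 - 6

Write p(x) = ax^4 + bx^3 + cx^2 + dx + e. Substituting each data point gives a linear system:
  a + b + c + d + e = -10
  16a + 8b + 4c + 2d + e = -102
  81a + 27b + 9c + 3d + e = -510
  256a + 64b + 16c + 4d + e = -1606
  625a + 125b + 25c + 5d + e = -3906
Solving the system yields a = -6, b = -2, c = 4, d = 0, e = -6.
So p(x) = -6x^4 - 2x^3 + 4x^2 - 6.
Check: p(1) = -10. ✓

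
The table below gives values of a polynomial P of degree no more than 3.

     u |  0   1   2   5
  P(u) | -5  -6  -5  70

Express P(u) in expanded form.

P(u) = u^3 - 2u^2 - 5

Using the Lagrange interpolation formula with nodes 0, 1, 2, 5:
  L_0(u) = (u - 1)(u - 2)(u - 5) / -10
  L_1(u) = u(u - 2)(u - 5) / 4
  L_2(u) = u(u - 1)(u - 5) / -6
  L_3(u) = u(u - 1)(u - 2) / 60
Then P(u) = -5·L_0(u) - 6·L_1(u) - 5·L_2(u) + 70·L_3(u).
Expanding and collecting terms gives P(u) = u³ - 2u² - 5.
Check: P(5) = 70. ✓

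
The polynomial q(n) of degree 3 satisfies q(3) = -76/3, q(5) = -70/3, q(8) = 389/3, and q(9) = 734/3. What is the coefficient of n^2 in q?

Write q(n) = an^3 + bn^2 + cn + d. Substituting each data point gives a linear system:
  27a + 9b + 3c + d = -76/3
  125a + 25b + 5c + d = -70/3
  512a + 64b + 8c + d = 389/3
  729a + 81b + 9c + d = 734/3
Solving the system yields a = 1, b = -6, c = 0, d = 5/3.
So q(n) = n³ - 6n² + 5/3.
The coefficient of n^2 is -6.

-6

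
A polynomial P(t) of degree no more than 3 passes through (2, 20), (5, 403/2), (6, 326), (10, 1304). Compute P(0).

-1

Using the Lagrange interpolation formula with nodes 2, 5, 6, 10:
  L_0(t) = (t - 5)(t - 6)(t - 10) / -96
  L_1(t) = (t - 2)(t - 6)(t - 10) / 15
  L_2(t) = (t - 2)(t - 5)(t - 10) / -16
  L_3(t) = (t - 2)(t - 5)(t - 6) / 160
Then P(t) = 20·L_0(t) + 403/2·L_1(t) + 326·L_2(t) + 1304·L_3(t).
Expanding and collecting terms gives P(t) = t³ + 3t² + (1/2)t - 1.
Evaluating at t = 0: P(0) = -1.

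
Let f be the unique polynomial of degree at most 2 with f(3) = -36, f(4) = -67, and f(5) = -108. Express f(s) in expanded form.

Using the Lagrange interpolation formula with nodes 3, 4, 5:
  L_0(s) = (s - 4)(s - 5) / 2
  L_1(s) = (s - 3)(s - 5) / -1
  L_2(s) = (s - 3)(s - 4) / 2
Then f(s) = -36·L_0(s) - 67·L_1(s) - 108·L_2(s).
Expanding and collecting terms gives f(s) = -5s² + 4s - 3.
Check: f(5) = -108. ✓

f(s) = -5s^2 + 4s - 3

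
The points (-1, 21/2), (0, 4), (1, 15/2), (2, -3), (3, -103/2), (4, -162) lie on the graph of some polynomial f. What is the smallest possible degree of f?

3

Forward differences of the values at u = -1, 0, 1, 2, 3, 4:
  f  : 21/2  4  15/2  -3  -103/2  -162
  Δ  : -13/2  7/2  -21/2  -97/2  -221/2
  Δ^2: 10  -14  -38  -62
  Δ^3: -24  -24  -24
  Δ^4: 0  0
  Δ^5: 0
The third differences are constant (-24) and nonzero, while all higher differences vanish, so the minimal degree is 3.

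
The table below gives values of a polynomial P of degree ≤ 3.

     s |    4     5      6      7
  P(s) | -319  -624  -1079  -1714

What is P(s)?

Using the Lagrange interpolation formula with nodes 4, 5, 6, 7:
  L_0(s) = (s - 5)(s - 6)(s - 7) / -6
  L_1(s) = (s - 4)(s - 6)(s - 7) / 2
  L_2(s) = (s - 4)(s - 5)(s - 7) / -2
  L_3(s) = (s - 4)(s - 5)(s - 6) / 6
Then P(s) = -319·L_0(s) - 624·L_1(s) - 1079·L_2(s) - 1714·L_3(s).
Expanding and collecting terms gives P(s) = -5s^3 + 1.
Check: P(7) = -1714. ✓

P(s) = -5s^3 + 1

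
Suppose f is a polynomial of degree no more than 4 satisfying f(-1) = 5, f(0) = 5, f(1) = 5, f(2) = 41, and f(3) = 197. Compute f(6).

2945

Write f(s) = as^4 + bs^3 + cs^2 + ds + e. Substituting each data point gives a linear system:
  a - b + c - d + e = 5
  e = 5
  a + b + c + d + e = 5
  16a + 8b + 4c + 2d + e = 41
  81a + 27b + 9c + 3d + e = 197
Solving the system yields a = 2, b = 2, c = -2, d = -2, e = 5.
So f(s) = 2s^4 + 2s^3 - 2s^2 - 2s + 5.
Then f(6) = 2945.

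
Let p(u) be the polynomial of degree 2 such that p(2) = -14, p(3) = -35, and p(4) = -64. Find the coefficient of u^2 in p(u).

-4

Write p(u) = au^2 + bu + c. Substituting each data point gives a linear system:
  4a + 2b + c = -14
  9a + 3b + c = -35
  16a + 4b + c = -64
Solving the system yields a = -4, b = -1, c = 4.
So p(u) = -4u^2 - u + 4.
The leading coefficient is -4.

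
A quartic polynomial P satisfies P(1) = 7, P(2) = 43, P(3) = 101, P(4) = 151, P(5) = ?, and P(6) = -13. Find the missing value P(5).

139

On equispaced nodes a degree-4 polynomial has vanishing fifth forward difference, so
  - P(1) + 5·P(2) - 10·P(3) + 10·P(4) - 5·P(5) + P(6) = 0.
Substituting the known values and solving for P(5):
  -5·P(5) = -695
  P(5) = 139.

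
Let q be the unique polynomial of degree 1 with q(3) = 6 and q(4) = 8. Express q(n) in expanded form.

Using the Lagrange interpolation formula with nodes 3, 4:
  L_0(n) = (n - 4) / -1
  L_1(n) = (n - 3) / 1
Then q(n) = 6·L_0(n) + 8·L_1(n).
Expanding and collecting terms gives q(n) = 2n.
Check: q(4) = 8. ✓

q(n) = 2n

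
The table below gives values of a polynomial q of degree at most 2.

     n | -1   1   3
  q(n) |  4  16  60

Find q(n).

Write q(n) = an^2 + bn + c. Substituting each data point gives a linear system:
  a - b + c = 4
  a + b + c = 16
  9a + 3b + c = 60
Solving the system yields a = 4, b = 6, c = 6.
So q(n) = 4n^2 + 6n + 6.
Check: q(-1) = 4. ✓

q(n) = 4n^2 + 6n + 6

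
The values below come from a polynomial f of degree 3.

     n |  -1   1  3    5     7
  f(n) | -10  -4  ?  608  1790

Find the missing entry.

106

The 4 known points determine the degree-3 polynomial uniquely.
Write f(n) = an^3 + bn^2 + cn + d. Substituting each data point gives a linear system:
  -a + b - c + d = -10
  a + b + c + d = -4
  125a + 25b + 5c + d = 608
  343a + 49b + 7c + d = 1790
Solving the system yields a = 6, b = -5, c = -3, d = -2.
So f(n) = 6n³ - 5n² - 3n - 2.
Then f(3) = 106.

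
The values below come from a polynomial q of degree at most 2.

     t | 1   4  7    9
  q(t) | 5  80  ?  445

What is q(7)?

263

The 3 known points determine the degree-2 polynomial uniquely.
Write q(t) = at^2 + bt + c. Substituting each data point gives a linear system:
  a + b + c = 5
  16a + 4b + c = 80
  81a + 9b + c = 445
Solving the system yields a = 6, b = -5, c = 4.
So q(t) = 6t^2 - 5t + 4.
Then q(7) = 263.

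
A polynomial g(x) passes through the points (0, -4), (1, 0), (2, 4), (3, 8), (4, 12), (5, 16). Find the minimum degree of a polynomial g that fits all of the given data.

1

Forward differences of the values at x = 0, 1, 2, 3, 4, 5:
  g  : -4  0  4  8  12  16
  Δ  : 4  4  4  4  4
  Δ^2: 0  0  0  0
  Δ^3: 0  0  0
  Δ^4: 0  0
  Δ^5: 0
The first differences are constant (4) and nonzero, while all higher differences vanish, so the minimal degree is 1.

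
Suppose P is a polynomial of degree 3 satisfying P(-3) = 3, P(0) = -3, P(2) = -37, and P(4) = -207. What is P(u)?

Write P(u) = au^3 + bu^2 + cu + d. Substituting each data point gives a linear system:
  -27a + 9b - 3c + d = 3
  d = -3
  8a + 4b + 2c + d = -37
  64a + 16b + 4c + d = -207
Solving the system yields a = -2, b = -5, c = 1, d = -3.
So P(u) = -2u^3 - 5u^2 + u - 3.
Check: P(4) = -207. ✓

P(u) = -2u^3 - 5u^2 + u - 3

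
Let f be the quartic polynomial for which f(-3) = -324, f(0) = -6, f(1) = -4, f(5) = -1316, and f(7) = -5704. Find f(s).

f(s) = -3s^4 + 4s^3 + 3s^2 - 2s - 6

Write f(s) = as^4 + bs^3 + cs^2 + ds + e. Substituting each data point gives a linear system:
  81a - 27b + 9c - 3d + e = -324
  e = -6
  a + b + c + d + e = -4
  625a + 125b + 25c + 5d + e = -1316
  2401a + 343b + 49c + 7d + e = -5704
Solving the system yields a = -3, b = 4, c = 3, d = -2, e = -6.
So f(s) = -3s^4 + 4s^3 + 3s^2 - 2s - 6.
Check: f(-3) = -324. ✓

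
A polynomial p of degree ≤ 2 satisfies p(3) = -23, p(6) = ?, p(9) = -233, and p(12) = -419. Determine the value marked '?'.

The 3 known points determine the degree-2 polynomial uniquely.
Write p(x) = ax^2 + bx + c. Substituting each data point gives a linear system:
  9a + 3b + c = -23
  81a + 9b + c = -233
  144a + 12b + c = -419
Solving the system yields a = -3, b = 1, c = 1.
So p(x) = -3x^2 + x + 1.
Then p(6) = -101.

-101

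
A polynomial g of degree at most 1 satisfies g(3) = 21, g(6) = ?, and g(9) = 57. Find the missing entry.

On equispaced nodes a degree-1 polynomial has vanishing second forward difference, so
  g(3) - 2·g(6) + g(9) = 0.
Substituting the known values and solving for g(6):
  -2·g(6) = -78
  g(6) = 39.

39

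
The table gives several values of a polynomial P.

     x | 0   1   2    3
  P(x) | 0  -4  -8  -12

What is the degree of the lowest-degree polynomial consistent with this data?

1

Forward differences of the values at x = 0, 1, 2, 3:
  P  : 0  -4  -8  -12
  Δ  : -4  -4  -4
  Δ^2: 0  0
  Δ^3: 0
The first differences are constant (-4) and nonzero, while all higher differences vanish, so the minimal degree is 1.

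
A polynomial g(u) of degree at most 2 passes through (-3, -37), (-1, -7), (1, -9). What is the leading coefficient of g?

-4

Write g(u) = au^2 + bu + c. Substituting each data point gives a linear system:
  9a - 3b + c = -37
  a - b + c = -7
  a + b + c = -9
Solving the system yields a = -4, b = -1, c = -4.
So g(u) = -4u^2 - u - 4.
The leading coefficient is -4.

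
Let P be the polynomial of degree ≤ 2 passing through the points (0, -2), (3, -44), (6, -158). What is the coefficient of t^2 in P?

Write P(t) = at^2 + bt + c. Substituting each data point gives a linear system:
  c = -2
  9a + 3b + c = -44
  36a + 6b + c = -158
Solving the system yields a = -4, b = -2, c = -2.
So P(t) = -4t^2 - 2t - 2.
The leading coefficient is -4.

-4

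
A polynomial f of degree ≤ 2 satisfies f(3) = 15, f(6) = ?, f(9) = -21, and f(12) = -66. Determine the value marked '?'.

On equispaced nodes a degree-2 polynomial has vanishing third forward difference, so
  - f(3) + 3·f(6) - 3·f(9) + f(12) = 0.
Substituting the known values and solving for f(6):
  3·f(6) = 18
  f(6) = 6.

6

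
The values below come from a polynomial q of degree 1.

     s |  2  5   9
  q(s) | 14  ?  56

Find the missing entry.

32

The 2 known points determine the degree-1 polynomial uniquely.
Write q(s) = as + b. Substituting each data point gives a linear system:
  2a + b = 14
  9a + b = 56
Solving the system yields a = 6, b = 2.
So q(s) = 6s + 2.
Then q(5) = 32.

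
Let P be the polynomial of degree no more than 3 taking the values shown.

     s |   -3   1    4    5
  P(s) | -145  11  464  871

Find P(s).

P(s) = 6s^3 + 4s^2 + 5s - 4

Using the Lagrange interpolation formula with nodes -3, 1, 4, 5:
  L_0(s) = (s - 1)(s - 4)(s - 5) / -224
  L_1(s) = (s + 3)(s - 4)(s - 5) / 48
  L_2(s) = (s + 3)(s - 1)(s - 5) / -21
  L_3(s) = (s + 3)(s - 1)(s - 4) / 32
Then P(s) = -145·L_0(s) + 11·L_1(s) + 464·L_2(s) + 871·L_3(s).
Expanding and collecting terms gives P(s) = 6s^3 + 4s^2 + 5s - 4.
Check: P(5) = 871. ✓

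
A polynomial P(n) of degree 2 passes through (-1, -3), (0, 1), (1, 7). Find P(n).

P(n) = n^2 + 5n + 1

Using the Lagrange interpolation formula with nodes -1, 0, 1:
  L_0(n) = n(n - 1) / 2
  L_1(n) = (n + 1)(n - 1) / -1
  L_2(n) = (n + 1)n / 2
Then P(n) = -3·L_0(n) + 1·L_1(n) + 7·L_2(n).
Expanding and collecting terms gives P(n) = n^2 + 5n + 1.
Check: P(-1) = -3. ✓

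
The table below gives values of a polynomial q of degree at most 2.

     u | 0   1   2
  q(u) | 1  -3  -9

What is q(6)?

Using the Lagrange interpolation formula with nodes 0, 1, 2:
  L_0(u) = (u - 1)(u - 2) / 2
  L_1(u) = u(u - 2) / -1
  L_2(u) = u(u - 1) / 2
Then q(u) = 1·L_0(u) - 3·L_1(u) - 9·L_2(u).
Expanding and collecting terms gives q(u) = -u^2 - 3u + 1.
Evaluating at u = 6: q(6) = -53.

-53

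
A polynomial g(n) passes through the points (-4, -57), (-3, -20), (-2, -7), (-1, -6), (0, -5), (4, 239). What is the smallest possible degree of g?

3

Divided differences on the nodes -4, -3, -2, -1, 0, 4:
  order 0: -57  -20  -7  -6  -5  239
  order 1: 37  13  1  1  61
  order 2: -12  -6  0  12
  order 3: 2  2  2
  order 4: 0  0
  order 5: 0
The order-3 divided differences are all 2 (nonzero) and every higher order vanishes, so the data lies on a polynomial of degree exactly 3.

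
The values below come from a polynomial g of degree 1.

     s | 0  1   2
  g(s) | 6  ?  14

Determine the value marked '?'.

The 2 known points determine the degree-1 polynomial uniquely.
Write g(s) = as + b. Substituting each data point gives a linear system:
  b = 6
  2a + b = 14
Solving the system yields a = 4, b = 6.
So g(s) = 4s + 6.
Then g(1) = 10.

10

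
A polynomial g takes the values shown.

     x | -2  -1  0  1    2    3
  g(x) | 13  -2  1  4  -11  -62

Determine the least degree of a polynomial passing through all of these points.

Forward differences of the values at x = -2, -1, 0, 1, 2, 3:
  g  : 13  -2  1  4  -11  -62
  Δ  : -15  3  3  -15  -51
  Δ^2: 18  0  -18  -36
  Δ^3: -18  -18  -18
  Δ^4: 0  0
  Δ^5: 0
The third differences are constant (-18) and nonzero, while all higher differences vanish, so the minimal degree is 3.

3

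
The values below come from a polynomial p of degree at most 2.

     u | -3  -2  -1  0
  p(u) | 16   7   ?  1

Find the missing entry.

The 3 known points determine the degree-2 polynomial uniquely.
Write p(u) = au^2 + bu + c. Substituting each data point gives a linear system:
  9a - 3b + c = 16
  4a - 2b + c = 7
  c = 1
Solving the system yields a = 2, b = 1, c = 1.
So p(u) = 2u² + u + 1.
Then p(-1) = 2.

2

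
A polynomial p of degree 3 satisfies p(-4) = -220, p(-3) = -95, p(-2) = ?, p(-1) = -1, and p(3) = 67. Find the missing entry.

-28

The 4 known points determine the degree-3 polynomial uniquely.
Write p(s) = as^3 + bs^2 + cs + d. Substituting each data point gives a linear system:
  -64a + 16b - 4c + d = -220
  -27a + 9b - 3c + d = -95
  -a + b - c + d = -1
  27a + 9b + 3c + d = 67
Solving the system yields a = 3, b = -2, c = 0, d = 4.
So p(s) = 3s³ - 2s² + 4.
Then p(-2) = -28.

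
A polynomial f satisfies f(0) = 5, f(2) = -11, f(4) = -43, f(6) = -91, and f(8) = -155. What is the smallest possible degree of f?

Forward differences of the values at t = 0, 2, 4, 6, 8:
  f  : 5  -11  -43  -91  -155
  Δ  : -16  -32  -48  -64
  Δ^2: -16  -16  -16
  Δ^3: 0  0
  Δ^4: 0
The second differences are constant (-16) and nonzero, while all higher differences vanish, so the minimal degree is 2.

2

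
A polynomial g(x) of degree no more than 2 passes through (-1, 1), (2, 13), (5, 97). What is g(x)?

g(x) = 4x^2 - 3

Using the Lagrange interpolation formula with nodes -1, 2, 5:
  L_0(x) = (x - 2)(x - 5) / 18
  L_1(x) = (x + 1)(x - 5) / -9
  L_2(x) = (x + 1)(x - 2) / 18
Then g(x) = 1·L_0(x) + 13·L_1(x) + 97·L_2(x).
Expanding and collecting terms gives g(x) = 4x² - 3.
Check: g(2) = 13. ✓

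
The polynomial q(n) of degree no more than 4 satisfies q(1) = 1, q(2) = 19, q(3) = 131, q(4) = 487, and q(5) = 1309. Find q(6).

2891

Write q(n) = an^4 + bn^3 + cn^2 + dn + e. Substituting each data point gives a linear system:
  a + b + c + d + e = 1
  16a + 8b + 4c + 2d + e = 19
  81a + 27b + 9c + 3d + e = 131
  256a + 64b + 16c + 4d + e = 487
  625a + 125b + 25c + 5d + e = 1309
Solving the system yields a = 3, b = -5, c = 2, d = 2, e = -1.
So q(n) = 3n^4 - 5n^3 + 2n^2 + 2n - 1.
Then q(6) = 2891.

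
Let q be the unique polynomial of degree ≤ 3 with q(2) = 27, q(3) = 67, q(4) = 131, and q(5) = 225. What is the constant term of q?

-5

Write q(t) = at^3 + bt^2 + ct + d. Substituting each data point gives a linear system:
  8a + 4b + 2c + d = 27
  27a + 9b + 3c + d = 67
  64a + 16b + 4c + d = 131
  125a + 25b + 5c + d = 225
Solving the system yields a = 1, b = 3, c = 6, d = -5.
So q(t) = t^3 + 3t^2 + 6t - 5.
The constant term is -5.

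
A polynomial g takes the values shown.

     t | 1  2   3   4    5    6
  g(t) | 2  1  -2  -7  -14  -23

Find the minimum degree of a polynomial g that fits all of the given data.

2

Forward differences of the values at t = 1, 2, 3, 4, 5, 6:
  g  : 2  1  -2  -7  -14  -23
  Δ  : -1  -3  -5  -7  -9
  Δ^2: -2  -2  -2  -2
  Δ^3: 0  0  0
  Δ^4: 0  0
  Δ^5: 0
The second differences are constant (-2) and nonzero, while all higher differences vanish, so the minimal degree is 2.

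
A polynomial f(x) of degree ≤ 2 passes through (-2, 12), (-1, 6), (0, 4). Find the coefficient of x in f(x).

Write f(x) = ax^2 + bx + c. Substituting each data point gives a linear system:
  4a - 2b + c = 12
  a - b + c = 6
  c = 4
Solving the system yields a = 2, b = 0, c = 4.
So f(x) = 2x^2 + 4.
The coefficient of x is 0.

0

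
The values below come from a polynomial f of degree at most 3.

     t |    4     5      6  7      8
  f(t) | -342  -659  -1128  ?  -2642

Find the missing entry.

-1779

On equispaced nodes a degree-3 polynomial has vanishing fourth forward difference, so
  f(4) - 4·f(5) + 6·f(6) - 4·f(7) + f(8) = 0.
Substituting the known values and solving for f(7):
  -4·f(7) = 7116
  f(7) = -1779.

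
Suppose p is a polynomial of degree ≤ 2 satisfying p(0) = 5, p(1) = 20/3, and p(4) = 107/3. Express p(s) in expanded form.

Using the Lagrange interpolation formula with nodes 0, 1, 4:
  L_0(s) = (s - 1)(s - 4) / 4
  L_1(s) = s(s - 4) / -3
  L_2(s) = s(s - 1) / 12
Then p(s) = 5·L_0(s) + 20/3·L_1(s) + 107/3·L_2(s).
Expanding and collecting terms gives p(s) = 2s^2 - (1/3)s + 5.
Check: p(4) = 107/3. ✓

p(s) = 2s^2 - (1/3)s + 5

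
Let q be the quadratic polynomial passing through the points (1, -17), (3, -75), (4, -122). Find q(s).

Using the Lagrange interpolation formula with nodes 1, 3, 4:
  L_0(s) = (s - 3)(s - 4) / 6
  L_1(s) = (s - 1)(s - 4) / -2
  L_2(s) = (s - 1)(s - 3) / 3
Then q(s) = -17·L_0(s) - 75·L_1(s) - 122·L_2(s).
Expanding and collecting terms gives q(s) = -6s² - 5s - 6.
Check: q(3) = -75. ✓

q(s) = -6s^2 - 5s - 6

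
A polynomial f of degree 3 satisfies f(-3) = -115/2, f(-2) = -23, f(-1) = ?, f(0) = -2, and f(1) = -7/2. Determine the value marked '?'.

The 4 known points determine the degree-3 polynomial uniquely.
Write f(t) = at^3 + bt^2 + ct + d. Substituting each data point gives a linear system:
  -27a + 9b - 3c + d = -115/2
  -8a + 4b - 2c + d = -23
  d = -2
  a + b + c + d = -7/2
Solving the system yields a = 1, b = -3, c = 1/2, d = -2.
So f(t) = t³ - 3t² + (1/2)t - 2.
Then f(-1) = -13/2.

-13/2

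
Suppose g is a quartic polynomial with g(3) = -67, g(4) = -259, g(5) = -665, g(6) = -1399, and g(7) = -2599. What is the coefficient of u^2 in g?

Write g(u) = au^4 + bu^3 + cu^2 + du + e. Substituting each data point gives a linear system:
  81a + 27b + 9c + 3d + e = -67
  256a + 64b + 16c + 4d + e = -259
  625a + 125b + 25c + 5d + e = -665
  1296a + 216b + 36c + 6d + e = -1399
  2401a + 343b + 49c + 7d + e = -2599
Solving the system yields a = -1, b = -1, c = 2, d = 6, e = 5.
So g(u) = -u^4 - u^3 + 2u^2 + 6u + 5.
The coefficient of u^2 is 2.

2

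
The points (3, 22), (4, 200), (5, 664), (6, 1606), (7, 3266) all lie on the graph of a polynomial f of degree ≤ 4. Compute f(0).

4

Using the Lagrange interpolation formula with nodes 3, 4, 5, 6, 7:
  L_0(n) = (n - 4)(n - 5)(n - 6)(n - 7) / 24
  L_1(n) = (n - 3)(n - 5)(n - 6)(n - 7) / -6
  L_2(n) = (n - 3)(n - 4)(n - 6)(n - 7) / 4
  L_3(n) = (n - 3)(n - 4)(n - 5)(n - 7) / -6
  L_4(n) = (n - 3)(n - 4)(n - 5)(n - 6) / 24
Then f(n) = 22·L_0(n) + 200·L_1(n) + 664·L_2(n) + 1606·L_3(n) + 3266·L_4(n).
Expanding and collecting terms gives f(n) = 2n⁴ - 4n³ - 3n² - 3n + 4.
Evaluating at n = 0: f(0) = 4.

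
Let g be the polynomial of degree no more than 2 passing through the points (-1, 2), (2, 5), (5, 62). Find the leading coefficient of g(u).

3

Write g(u) = au^2 + bu + c. Substituting each data point gives a linear system:
  a - b + c = 2
  4a + 2b + c = 5
  25a + 5b + c = 62
Solving the system yields a = 3, b = -2, c = -3.
So g(u) = 3u^2 - 2u - 3.
The leading coefficient is 3.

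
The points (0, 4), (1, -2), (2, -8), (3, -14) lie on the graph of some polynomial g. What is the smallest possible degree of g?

Forward differences of the values at n = 0, 1, 2, 3:
  g  : 4  -2  -8  -14
  Δ  : -6  -6  -6
  Δ^2: 0  0
  Δ^3: 0
The first differences are constant (-6) and nonzero, while all higher differences vanish, so the minimal degree is 1.

1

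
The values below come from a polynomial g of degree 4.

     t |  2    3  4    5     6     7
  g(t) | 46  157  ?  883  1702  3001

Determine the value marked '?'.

On equispaced nodes a degree-4 polynomial has vanishing fifth forward difference, so
  - g(2) + 5·g(3) - 10·g(4) + 10·g(5) - 5·g(6) + g(7) = 0.
Substituting the known values and solving for g(4):
  -10·g(4) = -4060
  g(4) = 406.

406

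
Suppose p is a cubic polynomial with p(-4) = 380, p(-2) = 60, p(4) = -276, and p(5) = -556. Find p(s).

Write p(s) = as^3 + bs^2 + cs + d. Substituting each data point gives a linear system:
  -64a + 16b - 4c + d = 380
  -8a + 4b - 2c + d = 60
  64a + 16b + 4c + d = -276
  125a + 25b + 5c + d = -556
Solving the system yields a = -5, b = 3, c = -2, d = 4.
So p(s) = -5s^3 + 3s^2 - 2s + 4.
Check: p(4) = -276. ✓

p(s) = -5s^3 + 3s^2 - 2s + 4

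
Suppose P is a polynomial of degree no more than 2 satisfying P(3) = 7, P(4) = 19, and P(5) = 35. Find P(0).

-5

Using the Lagrange interpolation formula with nodes 3, 4, 5:
  L_0(x) = (x - 4)(x - 5) / 2
  L_1(x) = (x - 3)(x - 5) / -1
  L_2(x) = (x - 3)(x - 4) / 2
Then P(x) = 7·L_0(x) + 19·L_1(x) + 35·L_2(x).
Expanding and collecting terms gives P(x) = 2x^2 - 2x - 5.
Evaluating at x = 0: P(0) = -5.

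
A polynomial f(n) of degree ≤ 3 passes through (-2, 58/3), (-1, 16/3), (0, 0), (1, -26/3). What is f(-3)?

Using the Lagrange interpolation formula with nodes -2, -1, 0, 1:
  L_0(n) = (n + 1)n(n - 1) / -6
  L_1(n) = (n + 2)n(n - 1) / 2
  L_2(n) = (n + 2)(n + 1)(n - 1) / -2
  L_3(n) = (n + 2)(n + 1)n / 6
Then f(n) = 58/3·L_0(n) + 16/3·L_1(n) + 0·L_2(n) - 26/3·L_3(n).
Expanding and collecting terms gives f(n) = -2n^3 - (5/3)n^2 - 5n.
Evaluating at n = -3: f(-3) = 54.

54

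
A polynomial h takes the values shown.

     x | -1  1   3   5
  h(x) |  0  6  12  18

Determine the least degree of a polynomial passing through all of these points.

Forward differences of the values at x = -1, 1, 3, 5:
  h  : 0  6  12  18
  Δ  : 6  6  6
  Δ^2: 0  0
  Δ^3: 0
The first differences are constant (6) and nonzero, while all higher differences vanish, so the minimal degree is 1.

1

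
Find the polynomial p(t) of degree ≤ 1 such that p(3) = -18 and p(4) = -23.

p(t) = -5t - 3

Write p(t) = at + b. Substituting each data point gives a linear system:
  3a + b = -18
  4a + b = -23
Solving the system yields a = -5, b = -3.
So p(t) = -5t - 3.
Check: p(3) = -18. ✓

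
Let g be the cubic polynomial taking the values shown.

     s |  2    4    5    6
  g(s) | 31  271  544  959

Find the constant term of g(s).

-1

Write g(s) = as^3 + bs^2 + cs + d. Substituting each data point gives a linear system:
  8a + 4b + 2c + d = 31
  64a + 16b + 4c + d = 271
  125a + 25b + 5c + d = 544
  216a + 36b + 6c + d = 959
Solving the system yields a = 5, b = -4, c = 4, d = -1.
So g(s) = 5s³ - 4s² + 4s - 1.
The constant term is -1.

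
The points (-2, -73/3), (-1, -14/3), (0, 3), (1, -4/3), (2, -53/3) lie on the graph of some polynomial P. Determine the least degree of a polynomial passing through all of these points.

Forward differences of the values at t = -2, -1, 0, 1, 2:
  P  : -73/3  -14/3  3  -4/3  -53/3
  Δ  : 59/3  23/3  -13/3  -49/3
  Δ^2: -12  -12  -12
  Δ^3: 0  0
  Δ^4: 0
The second differences are constant (-12) and nonzero, while all higher differences vanish, so the minimal degree is 2.

2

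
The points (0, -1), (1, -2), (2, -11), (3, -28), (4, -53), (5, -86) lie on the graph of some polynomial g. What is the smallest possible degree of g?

Forward differences of the values at n = 0, 1, 2, 3, 4, 5:
  g  : -1  -2  -11  -28  -53  -86
  Δ  : -1  -9  -17  -25  -33
  Δ^2: -8  -8  -8  -8
  Δ^3: 0  0  0
  Δ^4: 0  0
  Δ^5: 0
The second differences are constant (-8) and nonzero, while all higher differences vanish, so the minimal degree is 2.

2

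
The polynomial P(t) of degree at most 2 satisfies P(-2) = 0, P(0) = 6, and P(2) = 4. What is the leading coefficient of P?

-1

Write P(t) = at^2 + bt + c. Substituting each data point gives a linear system:
  4a - 2b + c = 0
  c = 6
  4a + 2b + c = 4
Solving the system yields a = -1, b = 1, c = 6.
So P(t) = -t^2 + t + 6.
The leading coefficient is -1.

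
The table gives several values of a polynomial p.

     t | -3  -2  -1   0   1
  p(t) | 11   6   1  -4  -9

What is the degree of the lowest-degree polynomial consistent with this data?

1

Forward differences of the values at t = -3, -2, -1, 0, 1:
  p  : 11  6  1  -4  -9
  Δ  : -5  -5  -5  -5
  Δ^2: 0  0  0
  Δ^3: 0  0
  Δ^4: 0
The first differences are constant (-5) and nonzero, while all higher differences vanish, so the minimal degree is 1.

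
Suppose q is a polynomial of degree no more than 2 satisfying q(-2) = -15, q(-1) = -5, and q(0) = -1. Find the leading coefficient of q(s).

-3

Write q(s) = as^2 + bs + c. Substituting each data point gives a linear system:
  4a - 2b + c = -15
  a - b + c = -5
  c = -1
Solving the system yields a = -3, b = 1, c = -1.
So q(s) = -3s² + s - 1.
The leading coefficient is -3.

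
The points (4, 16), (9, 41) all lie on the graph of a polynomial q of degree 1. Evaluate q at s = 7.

31

Using the Lagrange interpolation formula with nodes 4, 9:
  L_0(s) = (s - 9) / -5
  L_1(s) = (s - 4) / 5
Then q(s) = 16·L_0(s) + 41·L_1(s).
Expanding and collecting terms gives q(s) = 5s - 4.
Evaluating at s = 7: q(7) = 31.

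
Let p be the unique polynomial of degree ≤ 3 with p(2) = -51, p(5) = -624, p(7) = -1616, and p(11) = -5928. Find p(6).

-1043

Using the Lagrange interpolation formula with nodes 2, 5, 7, 11:
  L_0(x) = (x - 5)(x - 7)(x - 11) / -135
  L_1(x) = (x - 2)(x - 7)(x - 11) / 36
  L_2(x) = (x - 2)(x - 5)(x - 11) / -40
  L_3(x) = (x - 2)(x - 5)(x - 7) / 216
Then p(x) = -51·L_0(x) - 624·L_1(x) - 1616·L_2(x) - 5928·L_3(x).
Expanding and collecting terms gives p(x) = -4x³ - 5x² + 1.
Evaluating at x = 6: p(6) = -1043.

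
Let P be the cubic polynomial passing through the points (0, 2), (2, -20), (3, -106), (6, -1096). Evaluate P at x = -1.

10

Using the Lagrange interpolation formula with nodes 0, 2, 3, 6:
  L_0(x) = (x - 2)(x - 3)(x - 6) / -36
  L_1(x) = x(x - 3)(x - 6) / 8
  L_2(x) = x(x - 2)(x - 6) / -9
  L_3(x) = x(x - 2)(x - 3) / 72
Then P(x) = 2·L_0(x) - 20·L_1(x) - 106·L_2(x) - 1096·L_3(x).
Expanding and collecting terms gives P(x) = -6x³ + 5x² + 3x + 2.
Evaluating at x = -1: P(-1) = 10.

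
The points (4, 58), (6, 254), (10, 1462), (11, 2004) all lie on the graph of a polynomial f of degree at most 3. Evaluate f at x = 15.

5492

Write f(x) = ax^3 + bx^2 + cx + d. Substituting each data point gives a linear system:
  64a + 16b + 4c + d = 58
  216a + 36b + 6c + d = 254
  1000a + 100b + 10c + d = 1462
  1331a + 121b + 11c + d = 2004
Solving the system yields a = 2, b = -6, c = 6, d = 2.
So f(x) = 2x³ - 6x² + 6x + 2.
Then f(15) = 5492.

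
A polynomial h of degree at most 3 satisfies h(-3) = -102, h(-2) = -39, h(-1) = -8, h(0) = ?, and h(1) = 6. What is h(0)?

On equispaced nodes a degree-3 polynomial has vanishing fourth forward difference, so
  h(-3) - 4·h(-2) + 6·h(-1) - 4·h(0) + h(1) = 0.
Substituting the known values and solving for h(0):
  -4·h(0) = -12
  h(0) = 3.

3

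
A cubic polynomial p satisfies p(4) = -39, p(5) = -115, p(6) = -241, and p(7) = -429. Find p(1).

Forward differences of the values at u = 4, 5, 6, 7:
  p  : -39  -115  -241  -429
  Δ  : -76  -126  -188
  Δ^2: -50  -62
  Δ^3: -12
The third differences are constant, confirming degree 3.
Interpolating (Newton forward form) and evaluating at u = 1 gives p(1) = 9.

9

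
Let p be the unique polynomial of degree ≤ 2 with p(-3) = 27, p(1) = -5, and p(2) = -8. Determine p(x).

Using the Lagrange interpolation formula with nodes -3, 1, 2:
  L_0(x) = (x - 1)(x - 2) / 20
  L_1(x) = (x + 3)(x - 2) / -4
  L_2(x) = (x + 3)(x - 1) / 5
Then p(x) = 27·L_0(x) - 5·L_1(x) - 8·L_2(x).
Expanding and collecting terms gives p(x) = x² - 6x.
Check: p(1) = -5. ✓

p(x) = x^2 - 6x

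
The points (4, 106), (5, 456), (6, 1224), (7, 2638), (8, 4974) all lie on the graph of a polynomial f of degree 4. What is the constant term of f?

Write f(u) = au^4 + bu^3 + cu^2 + du + e. Substituting each data point gives a linear system:
  256a + 64b + 16c + 4d + e = 106
  625a + 125b + 25c + 5d + e = 456
  1296a + 216b + 36c + 6d + e = 1224
  2401a + 343b + 49c + 7d + e = 2638
  4096a + 512b + 64c + 8d + e = 4974
Solving the system yields a = 2, b = -6, c = -3, d = 5, e = 6.
So f(u) = 2u^4 - 6u^3 - 3u^2 + 5u + 6.
The constant term is 6.

6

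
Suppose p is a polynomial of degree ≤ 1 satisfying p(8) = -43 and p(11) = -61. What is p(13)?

-73

Write p(u) = au + b. Substituting each data point gives a linear system:
  8a + b = -43
  11a + b = -61
Solving the system yields a = -6, b = 5.
So p(u) = -6u + 5.
Then p(13) = -73.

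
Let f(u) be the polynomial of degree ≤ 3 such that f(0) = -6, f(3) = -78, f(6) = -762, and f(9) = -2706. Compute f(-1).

-6

Forward differences of the values at u = 0, 3, 6, 9:
  f  : -6  -78  -762  -2706
  Δ  : -72  -684  -1944
  Δ^2: -612  -1260
  Δ^3: -648
The third differences are constant, confirming degree 3.
Interpolating (Newton forward form) and evaluating at u = -1 gives f(-1) = -6.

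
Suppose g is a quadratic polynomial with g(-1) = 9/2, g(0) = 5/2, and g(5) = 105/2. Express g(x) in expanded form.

g(x) = 2x^2 + 5/2

Using the Lagrange interpolation formula with nodes -1, 0, 5:
  L_0(x) = x(x - 5) / 6
  L_1(x) = (x + 1)(x - 5) / -5
  L_2(x) = (x + 1)x / 30
Then g(x) = 9/2·L_0(x) + 5/2·L_1(x) + 105/2·L_2(x).
Expanding and collecting terms gives g(x) = 2x² + 5/2.
Check: g(0) = 5/2. ✓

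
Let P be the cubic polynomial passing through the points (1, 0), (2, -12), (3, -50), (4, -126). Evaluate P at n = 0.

Using the Lagrange interpolation formula with nodes 1, 2, 3, 4:
  L_0(n) = (n - 2)(n - 3)(n - 4) / -6
  L_1(n) = (n - 1)(n - 3)(n - 4) / 2
  L_2(n) = (n - 1)(n - 2)(n - 4) / -2
  L_3(n) = (n - 1)(n - 2)(n - 3) / 6
Then P(n) = 0·L_0(n) - 12·L_1(n) - 50·L_2(n) - 126·L_3(n).
Expanding and collecting terms gives P(n) = -2n³ - n² + 5n - 2.
Evaluating at n = 0: P(0) = -2.

-2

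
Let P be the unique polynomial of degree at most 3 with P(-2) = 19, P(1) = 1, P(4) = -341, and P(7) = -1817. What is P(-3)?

Write P(t) = at^3 + bt^2 + ct + d. Substituting each data point gives a linear system:
  -8a + 4b - 2c + d = 19
  a + b + c + d = 1
  64a + 16b + 4c + d = -341
  343a + 49b + 7c + d = -1817
Solving the system yields a = -5, b = -3, c = 6, d = 3.
So P(t) = -5t^3 - 3t^2 + 6t + 3.
Then P(-3) = 93.

93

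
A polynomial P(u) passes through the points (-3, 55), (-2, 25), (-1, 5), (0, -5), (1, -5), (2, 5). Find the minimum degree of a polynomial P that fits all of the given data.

Forward differences of the values at u = -3, -2, -1, 0, 1, 2:
  P  : 55  25  5  -5  -5  5
  Δ  : -30  -20  -10  0  10
  Δ^2: 10  10  10  10
  Δ^3: 0  0  0
  Δ^4: 0  0
  Δ^5: 0
The second differences are constant (10) and nonzero, while all higher differences vanish, so the minimal degree is 2.

2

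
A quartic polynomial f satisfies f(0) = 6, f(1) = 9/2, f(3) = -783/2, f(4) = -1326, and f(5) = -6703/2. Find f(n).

Write f(n) = an^4 + bn^3 + cn^2 + dn + e. Substituting each data point gives a linear system:
  e = 6
  a + b + c + d + e = 9/2
  81a + 27b + 9c + 3d + e = -783/2
  256a + 64b + 16c + 4d + e = -1326
  625a + 125b + 25c + 5d + e = -6703/2
Solving the system yields a = -6, b = 3, c = 1/2, d = 1, e = 6.
So f(n) = -6n^4 + 3n^3 + (1/2)n^2 + n + 6.
Check: f(4) = -1326. ✓

f(n) = -6n^4 + 3n^3 + (1/2)n^2 + n + 6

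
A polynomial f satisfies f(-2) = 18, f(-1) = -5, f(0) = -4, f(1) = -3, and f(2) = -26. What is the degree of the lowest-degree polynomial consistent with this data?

Forward differences of the values at x = -2, -1, 0, 1, 2:
  f  : 18  -5  -4  -3  -26
  Δ  : -23  1  1  -23
  Δ^2: 24  0  -24
  Δ^3: -24  -24
  Δ^4: 0
The third differences are constant (-24) and nonzero, while all higher differences vanish, so the minimal degree is 3.

3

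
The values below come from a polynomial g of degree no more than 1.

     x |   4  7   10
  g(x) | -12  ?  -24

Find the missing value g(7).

-18

On equispaced nodes a degree-1 polynomial has vanishing second forward difference, so
  g(4) - 2·g(7) + g(10) = 0.
Substituting the known values and solving for g(7):
  -2·g(7) = 36
  g(7) = -18.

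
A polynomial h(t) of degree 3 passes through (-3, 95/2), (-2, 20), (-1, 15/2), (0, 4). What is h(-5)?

343/2

Using the Lagrange interpolation formula with nodes -3, -2, -1, 0:
  L_0(t) = (t + 2)(t + 1)t / -6
  L_1(t) = (t + 3)(t + 1)t / 2
  L_2(t) = (t + 3)(t + 2)t / -2
  L_3(t) = (t + 3)(t + 2)(t + 1) / 6
Then h(t) = 95/2·L_0(t) + 20·L_1(t) + 15/2·L_2(t) + 4·L_3(t).
Expanding and collecting terms gives h(t) = -t³ + (3/2)t² - t + 4.
Evaluating at t = -5: h(-5) = 343/2.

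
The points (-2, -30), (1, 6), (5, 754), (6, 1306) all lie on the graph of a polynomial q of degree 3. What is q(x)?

q(x) = 6x^3 + x^2 - 5x + 4

Write q(x) = ax^3 + bx^2 + cx + d. Substituting each data point gives a linear system:
  -8a + 4b - 2c + d = -30
  a + b + c + d = 6
  125a + 25b + 5c + d = 754
  216a + 36b + 6c + d = 1306
Solving the system yields a = 6, b = 1, c = -5, d = 4.
So q(x) = 6x^3 + x^2 - 5x + 4.
Check: q(-2) = -30. ✓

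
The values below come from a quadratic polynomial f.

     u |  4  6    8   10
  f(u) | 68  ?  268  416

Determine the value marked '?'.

The 3 known points determine the degree-2 polynomial uniquely.
Write f(u) = au^2 + bu + c. Substituting each data point gives a linear system:
  16a + 4b + c = 68
  64a + 8b + c = 268
  100a + 10b + c = 416
Solving the system yields a = 4, b = 2, c = -4.
So f(u) = 4u^2 + 2u - 4.
Then f(6) = 152.

152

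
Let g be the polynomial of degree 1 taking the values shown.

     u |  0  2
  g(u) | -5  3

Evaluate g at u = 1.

Using the Lagrange interpolation formula with nodes 0, 2:
  L_0(u) = (u - 2) / -2
  L_1(u) = u / 2
Then g(u) = -5·L_0(u) + 3·L_1(u).
Expanding and collecting terms gives g(u) = 4u - 5.
Evaluating at u = 1: g(1) = -1.

-1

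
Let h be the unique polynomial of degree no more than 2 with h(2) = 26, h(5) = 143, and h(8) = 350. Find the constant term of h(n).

Write h(n) = an^2 + bn + c. Substituting each data point gives a linear system:
  4a + 2b + c = 26
  25a + 5b + c = 143
  64a + 8b + c = 350
Solving the system yields a = 5, b = 4, c = -2.
So h(n) = 5n^2 + 4n - 2.
The constant term is -2.

-2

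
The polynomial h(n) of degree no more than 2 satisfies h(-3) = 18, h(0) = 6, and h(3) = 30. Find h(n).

Write h(n) = an^2 + bn + c. Substituting each data point gives a linear system:
  9a - 3b + c = 18
  c = 6
  9a + 3b + c = 30
Solving the system yields a = 2, b = 2, c = 6.
So h(n) = 2n^2 + 2n + 6.
Check: h(3) = 30. ✓

h(n) = 2n^2 + 2n + 6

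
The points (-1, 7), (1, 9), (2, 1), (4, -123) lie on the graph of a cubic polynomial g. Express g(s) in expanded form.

g(s) = -3s^3 + 3s^2 + 4s + 5

Write g(s) = as^3 + bs^2 + cs + d. Substituting each data point gives a linear system:
  -a + b - c + d = 7
  a + b + c + d = 9
  8a + 4b + 2c + d = 1
  64a + 16b + 4c + d = -123
Solving the system yields a = -3, b = 3, c = 4, d = 5.
So g(s) = -3s^3 + 3s^2 + 4s + 5.
Check: g(1) = 9. ✓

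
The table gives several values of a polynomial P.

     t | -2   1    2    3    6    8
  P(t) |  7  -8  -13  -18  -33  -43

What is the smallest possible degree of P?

1

Divided differences on the nodes -2, 1, 2, 3, 6, 8:
  order 0: 7  -8  -13  -18  -33  -43
  order 1: -5  -5  -5  -5  -5
  order 2: 0  0  0  0
  order 3: 0  0  0
  order 4: 0  0
  order 5: 0
The order-1 divided differences are all -5 (nonzero) and every higher order vanishes, so the data lies on a polynomial of degree exactly 1.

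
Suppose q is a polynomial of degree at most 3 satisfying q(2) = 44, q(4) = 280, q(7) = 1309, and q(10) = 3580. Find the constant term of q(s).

Write q(s) = as^3 + bs^2 + cs + d. Substituting each data point gives a linear system:
  8a + 4b + 2c + d = 44
  64a + 16b + 4c + d = 280
  343a + 49b + 7c + d = 1309
  1000a + 100b + 10c + d = 3580
Solving the system yields a = 3, b = 6, c = -2, d = 0.
So q(s) = 3s³ + 6s² - 2s.
The constant term is 0.

0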